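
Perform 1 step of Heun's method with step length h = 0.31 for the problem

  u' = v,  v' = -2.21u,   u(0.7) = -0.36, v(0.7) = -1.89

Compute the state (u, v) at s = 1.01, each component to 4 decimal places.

Heun on (u,v): k1 = f(s_n, state_n); k2 = f(s_n + h, state_n + h·k1); state_{n+1} = state_n + (h/2)·(k1 + k2).
0.700000: (-0.360000, -1.890000)
  k1 = (-1.890000, 0.795600)
  predictor → (-0.945900, -1.643364)
  k2 = (-1.643364, 2.090439)
  → (-0.907671, -1.442664)
(u(1.01), v(1.01)) ≈ (-0.9077, -1.4427)

-0.9077, -1.4427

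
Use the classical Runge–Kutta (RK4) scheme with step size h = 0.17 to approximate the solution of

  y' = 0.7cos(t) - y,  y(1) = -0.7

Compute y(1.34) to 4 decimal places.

RK4: k1 = f(t_n, y_n); k2 = f(t_n + h/2, y_n + (h/2)·k1); k3 = f(t_n + h/2, y_n + (h/2)·k2); k4 = f(t_n + h, y_n + h·k3); y_{n+1} = y_n + (h/6)·(k1 + 2k2 + 2k3 + k4).
t=1.000000, y=-0.700000:
  k1 = f(1.000000, -0.700000) = 1.078212
  k2 = f(1.085000, -0.608352) = 0.935191
  k3 = f(1.085000, -0.620509) = 0.947348
  k4 = f(1.170000, -0.538951) = 0.812057
  y ← -0.700000 + (0.17/6)·(k1 + 2k2 + 2k3 + k4) = -0.539765
t=1.170000, y=-0.539765:
  k1 = f(1.170000, -0.539765) = 0.812871
  k2 = f(1.255000, -0.470671) = 0.688073
  k3 = f(1.255000, -0.481279) = 0.698680
  k4 = f(1.340000, -0.420990) = 0.581116
  y ← -0.539765 + (0.17/6)·(k1 + 2k2 + 2k3 + k4) = -0.421686
y(1.34) ≈ -0.4217

-0.4217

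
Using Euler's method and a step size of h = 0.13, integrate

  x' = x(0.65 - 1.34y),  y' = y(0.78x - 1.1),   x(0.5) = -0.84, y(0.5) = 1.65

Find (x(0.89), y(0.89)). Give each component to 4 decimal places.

Euler on (x,y): x_{n+1} = x_n + h·x', y_{n+1} = y_n + h·y'.
0.500000: (-0.840000, 1.650000); f=(1.311240, -2.896080) → (-0.669539, 1.273510)
0.630000: (-0.669539, 1.273510); f=(0.707370, -2.065939) → (-0.577581, 1.004938)
0.760000: (-0.577581, 1.004938); f=(0.402352, -1.558169) → (-0.525275, 0.802376)
(x(0.89), y(0.89)) ≈ (-0.5253, 0.8024)

-0.5253, 0.8024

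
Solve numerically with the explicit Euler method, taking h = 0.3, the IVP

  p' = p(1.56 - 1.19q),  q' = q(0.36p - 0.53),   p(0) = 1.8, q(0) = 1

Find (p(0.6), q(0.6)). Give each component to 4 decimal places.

2.1965, 1.0944

Euler on (p,q): p_{n+1} = p_n + h·p', q_{n+1} = q_n + h·q'.
0.000000: (1.800000, 1.000000); f=(0.666000, 0.118000) → (1.999800, 1.035400)
0.300000: (1.999800, 1.035400); f=(0.655682, 0.196651) → (2.196505, 1.094395)
(p(0.6), q(0.6)) ≈ (2.1965, 1.0944)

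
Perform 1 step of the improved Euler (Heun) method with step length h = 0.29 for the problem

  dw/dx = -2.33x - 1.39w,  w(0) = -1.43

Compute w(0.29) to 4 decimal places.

-1.0677

Heun: k1 = f(x_n, w_n); k2 = f(x_n + h, w_n + h·k1); w_{n+1} = w_n + (h/2)·(k1 + k2).
x=0.000000, w=-1.430000:
  k1 = f(0.000000, -1.430000) = 1.987700
  k2 = f(0.290000, -0.853567) = 0.510758
  w ← -1.430000 + (0.29/2)·(1.987700 + 0.510758) = -1.067724
w(0.29) ≈ -1.0677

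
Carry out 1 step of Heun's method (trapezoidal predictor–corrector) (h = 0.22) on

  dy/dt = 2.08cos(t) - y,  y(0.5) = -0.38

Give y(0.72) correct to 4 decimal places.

0.0230

Heun: k1 = f(t_n, y_n); k2 = f(t_n + h, y_n + h·k1); y_{n+1} = y_n + (h/2)·(k1 + k2).
t=0.500000, y=-0.380000:
  k1 = f(0.500000, -0.380000) = 2.205372
  k2 = f(0.720000, 0.105182) = 1.458574
  y ← -0.380000 + (0.22/2)·(2.205372 + 1.458574) = 0.023034
y(0.72) ≈ 0.0230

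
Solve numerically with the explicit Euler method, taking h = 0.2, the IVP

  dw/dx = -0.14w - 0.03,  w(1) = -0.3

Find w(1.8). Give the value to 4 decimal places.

Euler: w_{n+1} = w_n + h·f(x_n, w_n).
x=1.000000, w=-0.300000: f=0.012000 → w ← -0.300000 + 0.2·0.012000 = -0.297600
x=1.200000, w=-0.297600: f=0.011664 → w ← -0.297600 + 0.2·0.011664 = -0.295267
x=1.400000, w=-0.295267: f=0.011337 → w ← -0.295267 + 0.2·0.011337 = -0.293000
x=1.600000, w=-0.293000: f=0.011020 → w ← -0.293000 + 0.2·0.011020 = -0.290796
w(1.8) ≈ -0.2908

-0.2908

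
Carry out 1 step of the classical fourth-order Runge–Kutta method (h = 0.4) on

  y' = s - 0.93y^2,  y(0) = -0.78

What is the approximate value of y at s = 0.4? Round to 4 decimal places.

-0.9957

RK4: k1 = f(s_n, y_n); k2 = f(s_n + h/2, y_n + (h/2)·k1); k3 = f(s_n + h/2, y_n + (h/2)·k2); k4 = f(s_n + h, y_n + h·k3); y_{n+1} = y_n + (h/6)·(k1 + 2k2 + 2k3 + k4).
s=0.000000, y=-0.780000:
  k1 = f(0.000000, -0.780000) = -0.565812
  k2 = f(0.200000, -0.893162) = -0.541897
  k3 = f(0.200000, -0.888379) = -0.533973
  k4 = f(0.400000, -0.993589) = -0.518114
  y ← -0.780000 + (0.4/6)·(k1 + 2k2 + 2k3 + k4) = -0.995711
y(0.4) ≈ -0.9957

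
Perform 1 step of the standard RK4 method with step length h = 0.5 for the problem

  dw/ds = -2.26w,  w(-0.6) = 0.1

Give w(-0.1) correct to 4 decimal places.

RK4: k1 = f(s_n, w_n); k2 = f(s_n + h/2, w_n + (h/2)·k1); k3 = f(s_n + h/2, w_n + (h/2)·k2); k4 = f(s_n + h, w_n + h·k3); w_{n+1} = w_n + (h/6)·(k1 + 2k2 + 2k3 + k4).
s=-0.600000, w=0.100000:
  k1 = f(-0.600000, 0.100000) = -0.226000
  k2 = f(-0.350000, 0.043500) = -0.098310
  k3 = f(-0.350000, 0.075423) = -0.170455
  k4 = f(-0.100000, 0.014773) = -0.033386
  w ← 0.100000 + (0.5/6)·(k1 + 2k2 + 2k3 + k4) = 0.033590
w(-0.1) ≈ 0.0336

0.0336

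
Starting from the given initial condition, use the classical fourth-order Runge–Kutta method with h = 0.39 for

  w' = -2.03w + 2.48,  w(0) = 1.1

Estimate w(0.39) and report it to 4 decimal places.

1.1663

RK4: k1 = f(x_n, w_n); k2 = f(x_n + h/2, w_n + (h/2)·k1); k3 = f(x_n + h/2, w_n + (h/2)·k2); k4 = f(x_n + h, w_n + h·k3); w_{n+1} = w_n + (h/6)·(k1 + 2k2 + 2k3 + k4).
x=0.000000, w=1.100000:
  k1 = f(0.000000, 1.100000) = 0.247000
  k2 = f(0.195000, 1.148165) = 0.149225
  k3 = f(0.195000, 1.129099) = 0.187929
  k4 = f(0.390000, 1.173292) = 0.098216
  w ← 1.100000 + (0.39/6)·(k1 + 2k2 + 2k3 + k4) = 1.166269
w(0.39) ≈ 1.1663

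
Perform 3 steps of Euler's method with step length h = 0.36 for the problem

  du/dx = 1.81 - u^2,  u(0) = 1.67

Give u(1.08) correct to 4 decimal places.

1.3453

Euler: u_{n+1} = u_n + h·f(x_n, u_n).
x=0.000000, u=1.670000: f=-0.978900 → u ← 1.670000 + 0.36·(-0.978900) = 1.317596
x=0.360000, u=1.317596: f=0.073941 → u ← 1.317596 + 0.36·0.073941 = 1.344215
x=0.720000, u=1.344215: f=0.003087 → u ← 1.344215 + 0.36·0.003087 = 1.345326
u(1.08) ≈ 1.3453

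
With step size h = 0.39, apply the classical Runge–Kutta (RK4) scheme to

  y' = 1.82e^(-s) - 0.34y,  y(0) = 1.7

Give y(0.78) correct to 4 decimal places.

2.1551

RK4: k1 = f(s_n, y_n); k2 = f(s_n + h/2, y_n + (h/2)·k1); k3 = f(s_n + h/2, y_n + (h/2)·k2); k4 = f(s_n + h, y_n + h·k3); y_{n+1} = y_n + (h/6)·(k1 + 2k2 + 2k3 + k4).
s=0.000000, y=1.700000:
  k1 = f(0.000000, 1.700000) = 1.242000
  k2 = f(0.195000, 1.942190) = 0.837214
  k3 = f(0.195000, 1.863257) = 0.864052
  k4 = f(0.390000, 2.036980) = 0.539670
  y ← 1.700000 + (0.39/6)·(k1 + 2k2 + 2k3 + k4) = 2.036973
s=0.390000, y=2.036973:
  k1 = f(0.390000, 2.036973) = 0.539673
  k2 = f(0.585000, 2.142209) = 0.285581
  k3 = f(0.585000, 2.092662) = 0.302428
  k4 = f(0.780000, 2.154920) = 0.101626
  y ← 2.036973 + (0.39/6)·(k1 + 2k2 + 2k3 + k4) = 2.155099
y(0.78) ≈ 2.1551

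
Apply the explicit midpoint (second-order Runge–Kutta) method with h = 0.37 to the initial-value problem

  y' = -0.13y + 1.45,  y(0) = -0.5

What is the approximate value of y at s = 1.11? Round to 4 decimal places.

1.0654

Midpoint: k1 = f(s_n, y_n); k2 = f(s_n + h/2, y_n + (h/2)·k1); y_{n+1} = y_n + h·k2.
s=0.000000, y=-0.500000:
  k1 = f(0.000000, -0.500000) = 1.515000
  k2 = f(0.185000, -0.219725) = 1.478564
  y ← -0.500000 + 0.37·1.478564 = 0.047069
s=0.370000, y=0.047069:
  k1 = f(0.370000, 0.047069) = 1.443881
  k2 = f(0.555000, 0.314187) = 1.409156
  y ← 0.047069 + 0.37·1.409156 = 0.568456
s=0.740000, y=0.568456:
  k1 = f(0.740000, 0.568456) = 1.376101
  k2 = f(0.925000, 0.823035) = 1.343005
  y ← 0.568456 + 0.37·1.343005 = 1.065368
y(1.11) ≈ 1.0654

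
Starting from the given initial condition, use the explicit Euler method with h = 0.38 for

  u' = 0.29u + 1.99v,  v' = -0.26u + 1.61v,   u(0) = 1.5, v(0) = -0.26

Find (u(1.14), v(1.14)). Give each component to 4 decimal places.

Euler on (u,v): u_{n+1} = u_n + h·u', v_{n+1} = v_n + h·v'.
0.000000: (1.500000, -0.260000); f=(-0.082400, -0.808600) → (1.468688, -0.567268)
0.380000: (1.468688, -0.567268); f=(-0.702944, -1.295160) → (1.201569, -1.059429)
0.760000: (1.201569, -1.059429); f=(-1.759808, -2.018089) → (0.532842, -1.826303)
(u(1.14), v(1.14)) ≈ (0.5328, -1.8263)

0.5328, -1.8263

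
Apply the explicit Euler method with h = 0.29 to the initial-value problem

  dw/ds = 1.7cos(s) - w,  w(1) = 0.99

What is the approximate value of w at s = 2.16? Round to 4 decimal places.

0.2672

Euler: w_{n+1} = w_n + h·f(s_n, w_n).
s=1.000000, w=0.990000: f=-0.071486 → w ← 0.990000 + 0.29·(-0.071486) = 0.969269
s=1.290000, w=0.969269: f=-0.498164 → w ← 0.969269 + 0.29·(-0.498164) = 0.824802
s=1.580000, w=0.824802: f=-0.840448 → w ← 0.824802 + 0.29·(-0.840448) = 0.581072
s=1.870000, w=0.581072: f=-1.082163 → w ← 0.581072 + 0.29·(-1.082163) = 0.267245
w(2.16) ≈ 0.2672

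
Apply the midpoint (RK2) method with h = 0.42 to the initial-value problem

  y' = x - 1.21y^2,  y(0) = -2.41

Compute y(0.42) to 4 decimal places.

-9.9955

Midpoint: k1 = f(x_n, y_n); k2 = f(x_n + h/2, y_n + (h/2)·k1); y_{n+1} = y_n + h·k2.
x=0.000000, y=-2.410000:
  k1 = f(0.000000, -2.410000) = -7.027801
  k2 = f(0.210000, -3.885838) = -18.060684
  y ← -2.410000 + 0.42·(-18.060684) = -9.995487
y(0.42) ≈ -9.9955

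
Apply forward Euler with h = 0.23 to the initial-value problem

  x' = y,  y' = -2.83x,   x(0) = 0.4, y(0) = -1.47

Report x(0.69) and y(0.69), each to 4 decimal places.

-0.7433, -1.5519

Euler on (x,y): x_{n+1} = x_n + h·x', y_{n+1} = y_n + h·y'.
0.000000: (0.400000, -1.470000); f=(-1.470000, -1.132000) → (0.061900, -1.730360)
0.230000: (0.061900, -1.730360); f=(-1.730360, -0.175177) → (-0.336083, -1.770651)
0.460000: (-0.336083, -1.770651); f=(-1.770651, 0.951114) → (-0.743332, -1.551894)
(x(0.69), y(0.69)) ≈ (-0.7433, -1.5519)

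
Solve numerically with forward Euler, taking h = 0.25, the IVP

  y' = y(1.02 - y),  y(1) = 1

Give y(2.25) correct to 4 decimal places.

Euler: y_{n+1} = y_n + h·f(s_n, y_n).
s=1.000000, y=1.000000: f=0.020000 → y ← 1.000000 + 0.25·0.020000 = 1.005000
s=1.250000, y=1.005000: f=0.015075 → y ← 1.005000 + 0.25·0.015075 = 1.008769
s=1.500000, y=1.008769: f=0.011330 → y ← 1.008769 + 0.25·0.011330 = 1.011601
s=1.750000, y=1.011601: f=0.008496 → y ← 1.011601 + 0.25·0.008496 = 1.013725
s=2.000000, y=1.013725: f=0.006361 → y ← 1.013725 + 0.25·0.006361 = 1.015315
y(2.25) ≈ 1.0153

1.0153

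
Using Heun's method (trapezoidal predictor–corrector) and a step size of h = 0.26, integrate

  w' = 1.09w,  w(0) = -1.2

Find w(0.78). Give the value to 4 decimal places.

-2.7823

Heun: k1 = f(t_n, w_n); k2 = f(t_n + h, w_n + h·k1); w_{n+1} = w_n + (h/2)·(k1 + k2).
t=0.000000, w=-1.200000:
  k1 = f(0.000000, -1.200000) = -1.308000
  k2 = f(0.260000, -1.540080) = -1.678687
  w ← -1.200000 + (0.26/2)·(-1.308000 + (-1.678687)) = -1.588269
t=0.260000, w=-1.588269:
  k1 = f(0.260000, -1.588269) = -1.731214
  k2 = f(0.520000, -2.038385) = -2.221840
  w ← -1.588269 + (0.26/2)·(-1.731214 + (-2.221840)) = -2.102166
t=0.520000, w=-2.102166:
  k1 = f(0.520000, -2.102166) = -2.291361
  k2 = f(0.780000, -2.697920) = -2.940733
  w ← -2.102166 + (0.26/2)·(-2.291361 + (-2.940733)) = -2.782338
w(0.78) ≈ -2.7823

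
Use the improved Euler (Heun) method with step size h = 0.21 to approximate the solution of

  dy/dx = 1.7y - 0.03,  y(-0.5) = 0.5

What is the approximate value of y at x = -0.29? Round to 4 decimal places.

0.7029

Heun: k1 = f(x_n, y_n); k2 = f(x_n + h, y_n + h·k1); y_{n+1} = y_n + (h/2)·(k1 + k2).
x=-0.500000, y=0.500000:
  k1 = f(-0.500000, 0.500000) = 0.820000
  k2 = f(-0.290000, 0.672200) = 1.112740
  y ← 0.500000 + (0.21/2)·(0.820000 + 1.112740) = 0.702938
y(-0.29) ≈ 0.7029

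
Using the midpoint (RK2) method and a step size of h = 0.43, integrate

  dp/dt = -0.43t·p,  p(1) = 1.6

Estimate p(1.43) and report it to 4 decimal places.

Midpoint: k1 = f(t_n, p_n); k2 = f(t_n + h/2, p_n + (h/2)·k1); p_{n+1} = p_n + h·k2.
t=1.000000, p=1.600000:
  k1 = f(1.000000, 1.600000) = -0.688000
  k2 = f(1.215000, 1.452080) = -0.758639
  p ← 1.600000 + 0.43·(-0.758639) = 1.273785
p(1.43) ≈ 1.2738

1.2738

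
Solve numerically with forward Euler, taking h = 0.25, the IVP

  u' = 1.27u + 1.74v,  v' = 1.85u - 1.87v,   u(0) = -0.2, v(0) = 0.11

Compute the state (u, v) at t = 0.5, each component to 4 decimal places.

-0.2989, -0.1178

Euler on (u,v): u_{n+1} = u_n + h·u', v_{n+1} = v_n + h·v'.
0.000000: (-0.200000, 0.110000); f=(-0.062600, -0.575700) → (-0.215650, -0.033925)
0.250000: (-0.215650, -0.033925); f=(-0.332905, -0.335513) → (-0.298876, -0.117803)
(u(0.5), v(0.5)) ≈ (-0.2989, -0.1178)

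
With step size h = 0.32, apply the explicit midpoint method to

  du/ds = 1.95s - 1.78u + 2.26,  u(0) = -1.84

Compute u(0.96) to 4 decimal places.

1.1868

Midpoint: k1 = f(s_n, u_n); k2 = f(s_n + h/2, u_n + (h/2)·k1); u_{n+1} = u_n + h·k2.
s=0.000000, u=-1.840000:
  k1 = f(0.000000, -1.840000) = 5.535200
  k2 = f(0.160000, -0.954368) = 4.270775
  u ← -1.840000 + 0.32·4.270775 = -0.473352
s=0.320000, u=-0.473352:
  k1 = f(0.320000, -0.473352) = 3.726567
  k2 = f(0.480000, 0.122899) = 2.977240
  u ← -0.473352 + 0.32·2.977240 = 0.479365
s=0.640000, u=0.479365:
  k1 = f(0.640000, 0.479365) = 2.654730
  k2 = f(0.800000, 0.904122) = 2.210663
  u ← 0.479365 + 0.32·2.210663 = 1.186777
u(0.96) ≈ 1.1868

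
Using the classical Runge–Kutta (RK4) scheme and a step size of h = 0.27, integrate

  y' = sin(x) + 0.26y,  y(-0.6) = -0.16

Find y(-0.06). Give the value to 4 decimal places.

RK4: k1 = f(x_n, y_n); k2 = f(x_n + h/2, y_n + (h/2)·k1); k3 = f(x_n + h/2, y_n + (h/2)·k2); k4 = f(x_n + h, y_n + h·k3); y_{n+1} = y_n + (h/6)·(k1 + 2k2 + 2k3 + k4).
x=-0.600000, y=-0.160000:
  k1 = f(-0.600000, -0.160000) = -0.606242
  k2 = f(-0.465000, -0.241843) = -0.511302
  k3 = f(-0.465000, -0.229026) = -0.507969
  k4 = f(-0.330000, -0.297152) = -0.401302
  y ← -0.160000 + (0.27/6)·(k1 + 2k2 + 2k3 + k4) = -0.297074
x=-0.330000, y=-0.297074:
  k1 = f(-0.330000, -0.297074) = -0.401282
  k2 = f(-0.195000, -0.351247) = -0.285091
  k3 = f(-0.195000, -0.335561) = -0.281012
  k4 = f(-0.060000, -0.372947) = -0.156930
  y ← -0.297074 + (0.27/6)·(k1 + 2k2 + 2k3 + k4) = -0.373143
y(-0.06) ≈ -0.3731

-0.3731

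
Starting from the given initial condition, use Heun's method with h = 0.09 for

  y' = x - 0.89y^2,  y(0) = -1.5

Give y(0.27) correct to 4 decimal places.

Heun: k1 = f(x_n, y_n); k2 = f(x_n + h, y_n + h·k1); y_{n+1} = y_n + (h/2)·(k1 + k2).
x=0.000000, y=-1.500000:
  k1 = f(0.000000, -1.500000) = -2.002500
  k2 = f(0.090000, -1.680225) = -2.422609
  y ← -1.500000 + (0.09/2)·(-2.002500 + (-2.422609)) = -1.699130
x=0.090000, y=-1.699130:
  k1 = f(0.090000, -1.699130) = -2.479468
  k2 = f(0.180000, -1.922282) = -3.108700
  y ← -1.699130 + (0.09/2)·(-2.479468 + (-3.108700)) = -1.950597
x=0.180000, y=-1.950597:
  k1 = f(0.180000, -1.950597) = -3.206299
  k2 = f(0.270000, -2.239164) = -4.192333
  y ← -1.950597 + (0.09/2)·(-3.206299 + (-4.192333)) = -2.283536
y(0.27) ≈ -2.2835

-2.2835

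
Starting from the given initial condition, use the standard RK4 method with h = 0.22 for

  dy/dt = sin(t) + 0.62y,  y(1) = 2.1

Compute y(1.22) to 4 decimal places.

RK4: k1 = f(t_n, y_n); k2 = f(t_n + h/2, y_n + (h/2)·k1); k3 = f(t_n + h/2, y_n + (h/2)·k2); k4 = f(t_n + h, y_n + h·k3); y_{n+1} = y_n + (h/6)·(k1 + 2k2 + 2k3 + k4).
t=1.000000, y=2.100000:
  k1 = f(1.000000, 2.100000) = 2.143471
  k2 = f(1.110000, 2.335782) = 2.343883
  k3 = f(1.110000, 2.357827) = 2.357552
  k4 = f(1.220000, 2.618661) = 2.562669
  y ← 2.100000 + (0.22/6)·(k1 + 2k2 + 2k3 + k4) = 2.617330
y(1.22) ≈ 2.6173

2.6173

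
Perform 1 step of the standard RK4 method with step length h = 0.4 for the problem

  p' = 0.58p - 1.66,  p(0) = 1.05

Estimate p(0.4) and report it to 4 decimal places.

RK4: k1 = f(x_n, p_n); k2 = f(x_n + h/2, p_n + (h/2)·k1); k3 = f(x_n + h/2, p_n + (h/2)·k2); k4 = f(x_n + h, p_n + h·k3); p_{n+1} = p_n + (h/6)·(k1 + 2k2 + 2k3 + k4).
x=0.000000, p=1.050000:
  k1 = f(0.000000, 1.050000) = -1.051000
  k2 = f(0.200000, 0.839800) = -1.172916
  k3 = f(0.200000, 0.815417) = -1.187058
  k4 = f(0.400000, 0.575177) = -1.326398
  p ← 1.050000 + (0.4/6)·(k1 + 2k2 + 2k3 + k4) = 0.576844
p(0.4) ≈ 0.5768

0.5768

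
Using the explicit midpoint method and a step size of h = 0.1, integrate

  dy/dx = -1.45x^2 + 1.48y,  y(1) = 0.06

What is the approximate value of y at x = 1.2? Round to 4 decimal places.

Midpoint: k1 = f(x_n, y_n); k2 = f(x_n + h/2, y_n + (h/2)·k1); y_{n+1} = y_n + h·k2.
x=1.000000, y=0.060000:
  k1 = f(1.000000, 0.060000) = -1.361200
  k2 = f(1.050000, -0.008060) = -1.610554
  y ← 0.060000 + 0.1·(-1.610554) = -0.101055
x=1.100000, y=-0.101055:
  k1 = f(1.100000, -0.101055) = -1.904062
  k2 = f(1.150000, -0.196258) = -2.208088
  y ← -0.101055 + 0.1·(-2.208088) = -0.321864
y(1.2) ≈ -0.3219

-0.3219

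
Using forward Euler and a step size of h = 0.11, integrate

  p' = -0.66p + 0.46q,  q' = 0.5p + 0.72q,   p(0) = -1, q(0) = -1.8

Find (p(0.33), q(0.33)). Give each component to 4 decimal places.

Euler on (p,q): p_{n+1} = p_n + h·p', q_{n+1} = q_n + h·q'.
0.000000: (-1.000000, -1.800000); f=(-0.168000, -1.796000) → (-1.018480, -1.997560)
0.110000: (-1.018480, -1.997560); f=(-0.246681, -1.947483) → (-1.045615, -2.211783)
0.220000: (-1.045615, -2.211783); f=(-0.327314, -2.115291) → (-1.081619, -2.444465)
(p(0.33), q(0.33)) ≈ (-1.0816, -2.4445)

-1.0816, -2.4445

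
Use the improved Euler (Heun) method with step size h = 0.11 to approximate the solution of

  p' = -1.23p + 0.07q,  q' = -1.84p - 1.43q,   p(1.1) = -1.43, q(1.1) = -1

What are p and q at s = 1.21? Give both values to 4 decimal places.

Heun on (p,q): k1 = f(s_n, state_n); k2 = f(s_n + h, state_n + h·k1); state_{n+1} = state_n + (h/2)·(k1 + k2).
1.100000: (-1.430000, -1.000000)
  k1 = (1.688900, 4.061200)
  predictor → (-1.244221, -0.553268)
  k2 = (1.491663, 3.080540)
  → (-1.255069, -0.607204)
(p(1.21), q(1.21)) ≈ (-1.2551, -0.6072)

-1.2551, -0.6072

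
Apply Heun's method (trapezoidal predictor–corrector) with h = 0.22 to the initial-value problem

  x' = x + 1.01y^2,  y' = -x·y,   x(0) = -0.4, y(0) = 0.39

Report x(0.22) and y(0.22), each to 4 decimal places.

Heun on (x,y): k1 = f(t_n, state_n); k2 = f(t_n + h, state_n + h·k1); state_{n+1} = state_n + (h/2)·(k1 + k2).
0.000000: (-0.400000, 0.390000)
  k1 = (-0.246379, 0.156000)
  predictor → (-0.454203, 0.424320)
  k2 = (-0.272355, 0.192728)
  → (-0.457061, 0.428360)
(x(0.22), y(0.22)) ≈ (-0.4571, 0.4284)

-0.4571, 0.4284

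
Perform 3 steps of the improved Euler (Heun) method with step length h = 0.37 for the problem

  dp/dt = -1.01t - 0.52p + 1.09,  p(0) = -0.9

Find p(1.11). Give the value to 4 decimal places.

-0.1196

Heun: k1 = f(t_n, p_n); k2 = f(t_n + h, p_n + h·k1); p_{n+1} = p_n + (h/2)·(k1 + k2).
t=0.000000, p=-0.900000:
  k1 = f(0.000000, -0.900000) = 1.558000
  k2 = f(0.370000, -0.323540) = 0.884541
  p ← -0.900000 + (0.37/2)·(1.558000 + 0.884541) = -0.448130
t=0.370000, p=-0.448130:
  k1 = f(0.370000, -0.448130) = 0.949328
  k2 = f(0.740000, -0.096879) = 0.392977
  p ← -0.448130 + (0.37/2)·(0.949328 + 0.392977) = -0.199804
t=0.740000, p=-0.199804:
  k1 = f(0.740000, -0.199804) = 0.446498
  k2 = f(1.110000, -0.034599) = -0.013108
  p ← -0.199804 + (0.37/2)·(0.446498 + (-0.013108)) = -0.119627
p(1.11) ≈ -0.1196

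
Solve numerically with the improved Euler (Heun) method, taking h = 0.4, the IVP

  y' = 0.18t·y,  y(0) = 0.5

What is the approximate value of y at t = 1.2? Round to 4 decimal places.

Heun: k1 = f(t_n, y_n); k2 = f(t_n + h, y_n + h·k1); y_{n+1} = y_n + (h/2)·(k1 + k2).
t=0.000000, y=0.500000:
  k1 = f(0.000000, 0.500000) = 0.000000
  k2 = f(0.400000, 0.500000) = 0.036000
  y ← 0.500000 + (0.4/2)·(0.000000 + 0.036000) = 0.507200
t=0.400000, y=0.507200:
  k1 = f(0.400000, 0.507200) = 0.036518
  k2 = f(0.800000, 0.521807) = 0.075140
  y ← 0.507200 + (0.4/2)·(0.036518 + 0.075140) = 0.529532
t=0.800000, y=0.529532:
  k1 = f(0.800000, 0.529532) = 0.076253
  k2 = f(1.200000, 0.560033) = 0.120967
  y ← 0.529532 + (0.4/2)·(0.076253 + 0.120967) = 0.568976
y(1.2) ≈ 0.5690

0.5690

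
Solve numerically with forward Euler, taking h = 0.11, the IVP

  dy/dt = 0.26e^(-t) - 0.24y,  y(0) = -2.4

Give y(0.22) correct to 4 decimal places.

Euler: y_{n+1} = y_n + h·f(t_n, y_n).
t=0.000000, y=-2.400000: f=0.836000 → y ← -2.400000 + 0.11·0.836000 = -2.308040
t=0.110000, y=-2.308040: f=0.786846 → y ← -2.308040 + 0.11·0.786846 = -2.221487
y(0.22) ≈ -2.2215

-2.2215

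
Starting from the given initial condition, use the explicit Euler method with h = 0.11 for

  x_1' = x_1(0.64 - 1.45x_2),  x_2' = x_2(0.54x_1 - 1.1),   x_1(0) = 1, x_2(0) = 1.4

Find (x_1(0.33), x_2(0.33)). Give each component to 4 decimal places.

Euler on (x_1,x_2): x_1_{n+1} = x_1_n + h·x_1', x_2_{n+1} = x_2_n + h·x_2'.
0.000000: (1.000000, 1.400000); f=(-1.390000, -0.784000) → (0.847100, 1.313760)
0.110000: (0.847100, 1.313760); f=(-1.071541, -0.844178) → (0.729231, 1.220900)
0.220000: (0.729231, 1.220900); f=(-0.824253, -0.862219) → (0.638563, 1.126056)
(x_1(0.33), x_2(0.33)) ≈ (0.6386, 1.1261)

0.6386, 1.1261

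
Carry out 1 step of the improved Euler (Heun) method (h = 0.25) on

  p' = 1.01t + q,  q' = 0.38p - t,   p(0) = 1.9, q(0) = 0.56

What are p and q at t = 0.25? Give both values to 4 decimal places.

Heun on (p,q): k1 = f(t_n, state_n); k2 = f(t_n + h, state_n + h·k1); state_{n+1} = state_n + (h/2)·(k1 + k2).
0.000000: (1.900000, 0.560000)
  k1 = (0.560000, 0.722000)
  predictor → (2.040000, 0.740500)
  k2 = (0.993000, 0.525200)
  → (2.094125, 0.715900)
(p(0.25), q(0.25)) ≈ (2.0941, 0.7159)

2.0941, 0.7159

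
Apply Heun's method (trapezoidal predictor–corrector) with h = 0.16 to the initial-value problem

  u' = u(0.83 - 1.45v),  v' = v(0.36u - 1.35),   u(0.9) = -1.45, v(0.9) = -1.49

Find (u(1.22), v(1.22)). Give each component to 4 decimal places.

-3.0782, -0.7628

Heun on (u,v): k1 = f(s_n, state_n); k2 = f(s_n + h, state_n + h·k1); state_{n+1} = state_n + (h/2)·(k1 + k2).
0.900000: (-1.450000, -1.490000)
  k1 = (-4.336225, 2.789280)
  predictor → (-2.143796, -1.043715)
  k2 = (-5.023744, 2.214520)
  → (-2.198798, -1.089696)
1.060000: (-2.198798, -1.089696)
  k1 = (-5.299232, 2.333657)
  predictor → (-3.046675, -0.716311)
  k2 = (-5.693171, 1.752671)
  → (-3.078190, -0.762790)
(u(1.22), v(1.22)) ≈ (-3.0782, -0.7628)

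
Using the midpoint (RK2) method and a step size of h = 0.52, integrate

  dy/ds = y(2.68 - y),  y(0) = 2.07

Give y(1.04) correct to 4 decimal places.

Midpoint: k1 = f(s_n, y_n); k2 = f(s_n + h/2, y_n + (h/2)·k1); y_{n+1} = y_n + h·k2.
s=0.000000, y=2.070000:
  k1 = f(0.000000, 2.070000) = 1.262700
  k2 = f(0.260000, 2.398302) = 0.675597
  y ← 2.070000 + 0.52·0.675597 = 2.421310
s=0.520000, y=2.421310:
  k1 = f(0.520000, 2.421310) = 0.626368
  k2 = f(0.780000, 2.584166) = 0.247651
  y ← 2.421310 + 0.52·0.247651 = 2.550089
y(1.04) ≈ 2.5501

2.5501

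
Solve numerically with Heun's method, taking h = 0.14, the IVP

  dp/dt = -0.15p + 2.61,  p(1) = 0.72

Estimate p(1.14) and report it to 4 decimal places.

Heun: k1 = f(t_n, p_n); k2 = f(t_n + h, p_n + h·k1); p_{n+1} = p_n + (h/2)·(k1 + k2).
t=1.000000, p=0.720000:
  k1 = f(1.000000, 0.720000) = 2.502000
  k2 = f(1.140000, 1.070280) = 2.449458
  p ← 0.720000 + (0.14/2)·(2.502000 + 2.449458) = 1.066602
p(1.14) ≈ 1.0666

1.0666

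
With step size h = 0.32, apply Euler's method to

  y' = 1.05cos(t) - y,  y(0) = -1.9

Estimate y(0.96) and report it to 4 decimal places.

0.0443

Euler: y_{n+1} = y_n + h·f(t_n, y_n).
t=0.000000, y=-1.900000: f=2.950000 → y ← -1.900000 + 0.32·2.950000 = -0.956000
t=0.320000, y=-0.956000: f=1.952697 → y ← -0.956000 + 0.32·1.952697 = -0.331137
t=0.640000, y=-0.331137: f=1.173337 → y ← -0.331137 + 0.32·1.173337 = 0.044331
y(0.96) ≈ 0.0443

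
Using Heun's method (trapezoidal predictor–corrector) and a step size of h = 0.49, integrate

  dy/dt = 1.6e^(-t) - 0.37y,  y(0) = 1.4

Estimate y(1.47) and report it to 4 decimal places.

Heun: k1 = f(t_n, y_n); k2 = f(t_n + h, y_n + h·k1); y_{n+1} = y_n + (h/2)·(k1 + k2).
t=0.000000, y=1.400000:
  k1 = f(0.000000, 1.400000) = 1.082000
  k2 = f(0.490000, 1.930180) = 0.266036
  y ← 1.400000 + (0.49/2)·(1.082000 + 0.266036) = 1.730269
t=0.490000, y=1.730269:
  k1 = f(0.490000, 1.730269) = 0.340003
  k2 = f(0.980000, 1.896870) = -0.101344
  y ← 1.730269 + (0.49/2)·(0.340003 + (-0.101344)) = 1.788740
t=0.980000, y=1.788740:
  k1 = f(0.980000, 1.788740) = -0.061336
  k2 = f(1.470000, 1.758685) = -0.282833
  y ← 1.788740 + (0.49/2)·(-0.061336 + (-0.282833)) = 1.704419
y(1.47) ≈ 1.7044

1.7044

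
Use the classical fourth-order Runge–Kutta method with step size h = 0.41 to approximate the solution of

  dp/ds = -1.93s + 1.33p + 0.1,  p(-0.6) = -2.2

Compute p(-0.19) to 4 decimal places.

-3.3046

RK4: k1 = f(s_n, p_n); k2 = f(s_n + h/2, p_n + (h/2)·k1); k3 = f(s_n + h/2, p_n + (h/2)·k2); k4 = f(s_n + h, p_n + h·k3); p_{n+1} = p_n + (h/6)·(k1 + 2k2 + 2k3 + k4).
s=-0.600000, p=-2.200000:
  k1 = f(-0.600000, -2.200000) = -1.668000
  k2 = f(-0.395000, -2.541940) = -2.518430
  k3 = f(-0.395000, -2.716278) = -2.750300
  k4 = f(-0.190000, -3.327623) = -3.959039
  p ← -2.200000 + (0.41/6)·(k1 + 2k2 + 2k3 + k4) = -3.304574
p(-0.19) ≈ -3.3046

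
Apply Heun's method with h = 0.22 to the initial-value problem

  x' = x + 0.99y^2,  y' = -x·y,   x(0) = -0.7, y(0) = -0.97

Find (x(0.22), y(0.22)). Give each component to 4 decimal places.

Heun on (x,y): k1 = f(t_n, state_n); k2 = f(t_n + h, state_n + h·k1); state_{n+1} = state_n + (h/2)·(k1 + k2).
0.000000: (-0.700000, -0.970000)
  k1 = (0.231491, -0.679000)
  predictor → (-0.649072, -1.119380)
  k2 = (0.591409, -0.726558)
  → (-0.609481, -1.124611)
(x(0.22), y(0.22)) ≈ (-0.6095, -1.1246)

-0.6095, -1.1246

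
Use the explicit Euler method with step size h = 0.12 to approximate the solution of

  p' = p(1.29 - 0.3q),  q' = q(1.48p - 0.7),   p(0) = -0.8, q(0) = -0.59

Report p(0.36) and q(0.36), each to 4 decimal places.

-1.2861, -0.2463

Euler on (p,q): p_{n+1} = p_n + h·p', q_{n+1} = q_n + h·q'.
0.000000: (-0.800000, -0.590000); f=(-1.173600, 1.111560) → (-0.940832, -0.456613)
0.120000: (-0.940832, -0.456613); f=(-1.342552, 0.955431) → (-1.101938, -0.341961)
0.240000: (-1.101938, -0.341961); f=(-1.534546, 0.797066) → (-1.286084, -0.246313)
(p(0.36), q(0.36)) ≈ (-1.2861, -0.2463)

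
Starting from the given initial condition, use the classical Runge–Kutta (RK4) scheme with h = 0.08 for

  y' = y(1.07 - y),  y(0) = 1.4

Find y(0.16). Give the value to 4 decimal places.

RK4: k1 = f(x_n, y_n); k2 = f(x_n + h/2, y_n + (h/2)·k1); k3 = f(x_n + h/2, y_n + (h/2)·k2); k4 = f(x_n + h, y_n + h·k3); y_{n+1} = y_n + (h/6)·(k1 + 2k2 + 2k3 + k4).
x=0.000000, y=1.400000:
  k1 = f(0.000000, 1.400000) = -0.462000
  k2 = f(0.040000, 1.381520) = -0.430371
  k3 = f(0.040000, 1.382785) = -0.432515
  k4 = f(0.080000, 1.365399) = -0.403337
  y ← 1.400000 + (0.08/6)·(k1 + 2k2 + 2k3 + k4) = 1.365452
x=0.080000, y=1.365452:
  k1 = f(0.080000, 1.365452) = -0.403425
  k2 = f(0.120000, 1.349315) = -0.376884
  k3 = f(0.120000, 1.350377) = -0.378614
  k4 = f(0.160000, 1.335163) = -0.354035
  y ← 1.365452 + (0.08/6)·(k1 + 2k2 + 2k3 + k4) = 1.335206
y(0.16) ≈ 1.3352

1.3352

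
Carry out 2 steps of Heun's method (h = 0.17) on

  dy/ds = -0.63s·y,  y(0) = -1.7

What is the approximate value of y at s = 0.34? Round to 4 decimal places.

-1.6391

Heun: k1 = f(s_n, y_n); k2 = f(s_n + h, y_n + h·k1); y_{n+1} = y_n + (h/2)·(k1 + k2).
s=0.000000, y=-1.700000:
  k1 = f(0.000000, -1.700000) = 0.000000
  k2 = f(0.170000, -1.700000) = 0.182070
  y ← -1.700000 + (0.17/2)·(0.000000 + 0.182070) = -1.684524
s=0.170000, y=-1.684524:
  k1 = f(0.170000, -1.684524) = 0.180413
  k2 = f(0.340000, -1.653854) = 0.354256
  y ← -1.684524 + (0.17/2)·(0.180413 + 0.354256) = -1.639077
y(0.34) ≈ -1.6391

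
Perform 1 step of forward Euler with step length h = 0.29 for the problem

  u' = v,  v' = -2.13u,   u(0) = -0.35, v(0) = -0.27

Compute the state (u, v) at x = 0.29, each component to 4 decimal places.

Euler on (u,v): u_{n+1} = u_n + h·u', v_{n+1} = v_n + h·v'.
0.000000: (-0.350000, -0.270000); f=(-0.270000, 0.745500) → (-0.428300, -0.053805)
(u(0.29), v(0.29)) ≈ (-0.4283, -0.0538)

-0.4283, -0.0538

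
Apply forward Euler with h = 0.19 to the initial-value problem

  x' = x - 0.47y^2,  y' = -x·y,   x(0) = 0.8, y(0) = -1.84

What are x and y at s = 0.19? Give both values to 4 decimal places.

Euler on (x,y): x_{n+1} = x_n + h·x', y_{n+1} = y_n + h·y'.
0.000000: (0.800000, -1.840000); f=(-0.791232, 1.472000) → (0.649666, -1.560320)
(x(0.19), y(0.19)) ≈ (0.6497, -1.5603)

0.6497, -1.5603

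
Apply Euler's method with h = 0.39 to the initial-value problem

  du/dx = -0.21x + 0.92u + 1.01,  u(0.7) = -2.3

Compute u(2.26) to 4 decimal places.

-5.8225

Euler: u_{n+1} = u_n + h·f(x_n, u_n).
x=0.700000, u=-2.300000: f=-1.253000 → u ← -2.300000 + 0.39·(-1.253000) = -2.788670
x=1.090000, u=-2.788670: f=-1.784476 → u ← -2.788670 + 0.39·(-1.784476) = -3.484616
x=1.480000, u=-3.484616: f=-2.506647 → u ← -3.484616 + 0.39·(-2.506647) = -4.462208
x=1.870000, u=-4.462208: f=-3.487931 → u ← -4.462208 + 0.39·(-3.487931) = -5.822501
u(2.26) ≈ -5.8225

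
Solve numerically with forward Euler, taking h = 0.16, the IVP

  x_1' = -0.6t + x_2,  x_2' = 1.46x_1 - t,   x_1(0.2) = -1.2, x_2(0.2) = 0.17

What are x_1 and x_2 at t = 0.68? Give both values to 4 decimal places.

Euler on (x_1,x_2): x_1_{n+1} = x_1_n + h·x_1', x_2_{n+1} = x_2_n + h·x_2'.
0.200000: (-1.200000, 0.170000); f=(0.050000, -1.952000) → (-1.192000, -0.142320)
0.360000: (-1.192000, -0.142320); f=(-0.358320, -2.100320) → (-1.249331, -0.478371)
0.520000: (-1.249331, -0.478371); f=(-0.790371, -2.344024) → (-1.375791, -0.853415)
(x_1(0.68), x_2(0.68)) ≈ (-1.3758, -0.8534)

-1.3758, -0.8534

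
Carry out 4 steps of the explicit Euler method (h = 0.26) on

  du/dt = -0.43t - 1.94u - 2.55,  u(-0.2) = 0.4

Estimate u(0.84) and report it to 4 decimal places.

-1.2925

Euler: u_{n+1} = u_n + h·f(t_n, u_n).
t=-0.200000, u=0.400000: f=-3.240000 → u ← 0.400000 + 0.26·(-3.240000) = -0.442400
t=0.060000, u=-0.442400: f=-1.717544 → u ← -0.442400 + 0.26·(-1.717544) = -0.888961
t=0.320000, u=-0.888961: f=-0.963015 → u ← -0.888961 + 0.26·(-0.963015) = -1.139345
t=0.580000, u=-1.139345: f=-0.589070 → u ← -1.139345 + 0.26·(-0.589070) = -1.292504
u(0.84) ≈ -1.2925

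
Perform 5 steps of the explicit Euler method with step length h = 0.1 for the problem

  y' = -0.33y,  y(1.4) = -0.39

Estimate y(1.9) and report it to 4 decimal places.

Euler: y_{n+1} = y_n + h·f(t_n, y_n).
t=1.400000, y=-0.390000: f=0.128700 → y ← -0.390000 + 0.1·0.128700 = -0.377130
t=1.500000, y=-0.377130: f=0.124453 → y ← -0.377130 + 0.1·0.124453 = -0.364685
t=1.600000, y=-0.364685: f=0.120346 → y ← -0.364685 + 0.1·0.120346 = -0.352650
t=1.700000, y=-0.352650: f=0.116375 → y ← -0.352650 + 0.1·0.116375 = -0.341013
t=1.800000, y=-0.341013: f=0.112534 → y ← -0.341013 + 0.1·0.112534 = -0.329759
y(1.9) ≈ -0.3298

-0.3298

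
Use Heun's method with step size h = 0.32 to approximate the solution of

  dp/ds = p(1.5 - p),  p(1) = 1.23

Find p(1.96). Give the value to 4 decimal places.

1.4218

Heun: k1 = f(s_n, p_n); k2 = f(s_n + h, p_n + h·k1); p_{n+1} = p_n + (h/2)·(k1 + k2).
s=1.000000, p=1.230000:
  k1 = f(1.000000, 1.230000) = 0.332100
  k2 = f(1.320000, 1.336272) = 0.218785
  p ← 1.230000 + (0.32/2)·(0.332100 + 0.218785) = 1.318142
s=1.320000, p=1.318142:
  k1 = f(1.320000, 1.318142) = 0.239715
  k2 = f(1.640000, 1.394850) = 0.146668
  p ← 1.318142 + (0.32/2)·(0.239715 + 0.146668) = 1.379963
s=1.640000, p=1.379963:
  k1 = f(1.640000, 1.379963) = 0.165647
  k2 = f(1.960000, 1.432970) = 0.096052
  p ← 1.379963 + (0.32/2)·(0.165647 + 0.096052) = 1.421835
p(1.96) ≈ 1.4218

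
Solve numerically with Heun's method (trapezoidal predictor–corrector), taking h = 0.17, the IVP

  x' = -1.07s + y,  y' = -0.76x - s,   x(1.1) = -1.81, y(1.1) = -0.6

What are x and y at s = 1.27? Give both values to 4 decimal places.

-2.1236, -0.5481

Heun on (x,y): k1 = f(s_n, state_n); k2 = f(s_n + h, state_n + h·k1); state_{n+1} = state_n + (h/2)·(k1 + k2).
1.100000: (-1.810000, -0.600000)
  k1 = (-1.777000, 0.275600)
  predictor → (-2.112090, -0.553148)
  k2 = (-1.912048, 0.335188)
  → (-2.123569, -0.548083)
(x(1.27), y(1.27)) ≈ (-2.1236, -0.5481)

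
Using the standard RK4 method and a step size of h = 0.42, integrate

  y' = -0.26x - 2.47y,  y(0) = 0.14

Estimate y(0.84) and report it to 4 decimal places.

-0.0330

RK4: k1 = f(x_n, y_n); k2 = f(x_n + h/2, y_n + (h/2)·k1); k3 = f(x_n + h/2, y_n + (h/2)·k2); k4 = f(x_n + h, y_n + h·k3); y_{n+1} = y_n + (h/6)·(k1 + 2k2 + 2k3 + k4).
x=0.000000, y=0.140000:
  k1 = f(0.000000, 0.140000) = -0.345800
  k2 = f(0.210000, 0.067382) = -0.221034
  k3 = f(0.210000, 0.093583) = -0.285750
  k4 = f(0.420000, 0.019985) = -0.158563
  y ← 0.140000 + (0.42/6)·(k1 + 2k2 + 2k3 + k4) = 0.033745
x=0.420000, y=0.033745:
  k1 = f(0.420000, 0.033745) = -0.192550
  k2 = f(0.630000, -0.006691) = -0.147274
  k3 = f(0.630000, 0.002817) = -0.170759
  k4 = f(0.840000, -0.037974) = -0.124605
  y ← 0.033745 + (0.42/6)·(k1 + 2k2 + 2k3 + k4) = -0.032981
y(0.84) ≈ -0.0330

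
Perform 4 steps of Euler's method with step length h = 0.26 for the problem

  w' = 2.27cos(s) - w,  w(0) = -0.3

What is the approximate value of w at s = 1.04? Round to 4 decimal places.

1.2601

Euler: w_{n+1} = w_n + h·f(s_n, w_n).
s=0.000000, w=-0.300000: f=2.570000 → w ← -0.300000 + 0.26·2.570000 = 0.368200
s=0.260000, w=0.368200: f=1.825505 → w ← 0.368200 + 0.26·1.825505 = 0.842831
s=0.520000, w=0.842831: f=1.127118 → w ← 0.842831 + 0.26·1.127118 = 1.135882
s=0.780000, w=1.135882: f=0.477892 → w ← 1.135882 + 0.26·0.477892 = 1.260134
w(1.04) ≈ 1.2601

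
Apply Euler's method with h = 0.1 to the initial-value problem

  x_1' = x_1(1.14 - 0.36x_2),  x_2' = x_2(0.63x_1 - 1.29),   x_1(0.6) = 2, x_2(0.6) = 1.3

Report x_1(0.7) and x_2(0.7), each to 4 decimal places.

Euler on (x_1,x_2): x_1_{n+1} = x_1_n + h·x_1', x_2_{n+1} = x_2_n + h·x_2'.
0.600000: (2.000000, 1.300000); f=(1.344000, -0.039000) → (2.134400, 1.296100)
(x_1(0.7), x_2(0.7)) ≈ (2.1344, 1.2961)

2.1344, 1.2961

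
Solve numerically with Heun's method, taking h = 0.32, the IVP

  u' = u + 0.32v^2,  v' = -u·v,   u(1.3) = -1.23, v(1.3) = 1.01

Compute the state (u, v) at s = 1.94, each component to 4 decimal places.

Heun on (u,v): k1 = f(s_n, state_n); k2 = f(s_n + h, state_n + h·k1); state_{n+1} = state_n + (h/2)·(k1 + k2).
1.300000: (-1.230000, 1.010000)
  k1 = (-0.903568, 1.242300)
  predictor → (-1.519142, 1.407536)
  k2 = (-0.885171, 2.138247)
  → (-1.516198, 1.550887)
1.620000: (-1.516198, 1.550887)
  k1 = (-0.746518, 2.351453)
  predictor → (-1.755084, 2.303352)
  k2 = (-0.057346, 4.042577)
  → (-1.644816, 2.573932)
(u(1.94), v(1.94)) ≈ (-1.6448, 2.5739)

-1.6448, 2.5739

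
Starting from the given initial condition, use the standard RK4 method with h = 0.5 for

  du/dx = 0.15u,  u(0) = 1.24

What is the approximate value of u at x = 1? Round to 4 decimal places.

1.4407

RK4: k1 = f(x_n, u_n); k2 = f(x_n + h/2, u_n + (h/2)·k1); k3 = f(x_n + h/2, u_n + (h/2)·k2); k4 = f(x_n + h, u_n + h·k3); u_{n+1} = u_n + (h/6)·(k1 + 2k2 + 2k3 + k4).
x=0.000000, u=1.240000:
  k1 = f(0.000000, 1.240000) = 0.186000
  k2 = f(0.250000, 1.286500) = 0.192975
  k3 = f(0.250000, 1.288244) = 0.193237
  k4 = f(0.500000, 1.336618) = 0.200493
  u ← 1.240000 + (0.5/6)·(k1 + 2k2 + 2k3 + k4) = 1.336576
x=0.500000, u=1.336576:
  k1 = f(0.500000, 1.336576) = 0.200486
  k2 = f(0.750000, 1.386698) = 0.208005
  k3 = f(0.750000, 1.388577) = 0.208287
  k4 = f(1.000000, 1.440720) = 0.216108
  u ← 1.336576 + (0.5/6)·(k1 + 2k2 + 2k3 + k4) = 1.440674
u(1) ≈ 1.4407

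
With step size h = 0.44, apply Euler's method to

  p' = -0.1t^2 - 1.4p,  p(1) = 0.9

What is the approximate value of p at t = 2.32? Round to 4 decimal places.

-0.1461

Euler: p_{n+1} = p_n + h·f(t_n, p_n).
t=1.000000, p=0.900000: f=-1.360000 → p ← 0.900000 + 0.44·(-1.360000) = 0.301600
t=1.440000, p=0.301600: f=-0.629600 → p ← 0.301600 + 0.44·(-0.629600) = 0.024576
t=1.880000, p=0.024576: f=-0.387846 → p ← 0.024576 + 0.44·(-0.387846) = -0.146076
p(2.32) ≈ -0.1461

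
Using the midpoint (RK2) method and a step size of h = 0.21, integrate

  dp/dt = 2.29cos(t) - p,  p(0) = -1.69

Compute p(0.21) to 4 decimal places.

-0.9446

Midpoint: k1 = f(t_n, p_n); k2 = f(t_n + h/2, p_n + (h/2)·k1); p_{n+1} = p_n + h·k2.
t=0.000000, p=-1.690000:
  k1 = f(0.000000, -1.690000) = 3.980000
  k2 = f(0.105000, -1.272100) = 3.549488
  p ← -1.690000 + 0.21·3.549488 = -0.944608
p(0.21) ≈ -0.9446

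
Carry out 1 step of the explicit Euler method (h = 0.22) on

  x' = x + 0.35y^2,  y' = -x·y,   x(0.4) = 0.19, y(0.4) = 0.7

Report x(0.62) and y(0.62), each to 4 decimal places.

0.2695, 0.6707

Euler on (x,y): x_{n+1} = x_n + h·x', y_{n+1} = y_n + h·y'.
0.400000: (0.190000, 0.700000); f=(0.361500, -0.133000) → (0.269530, 0.670740)
(x(0.62), y(0.62)) ≈ (0.2695, 0.6707)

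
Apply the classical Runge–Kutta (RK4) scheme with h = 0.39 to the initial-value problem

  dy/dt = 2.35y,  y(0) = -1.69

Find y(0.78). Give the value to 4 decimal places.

-10.5135

RK4: k1 = f(t_n, y_n); k2 = f(t_n + h/2, y_n + (h/2)·k1); k3 = f(t_n + h/2, y_n + (h/2)·k2); k4 = f(t_n + h, y_n + h·k3); y_{n+1} = y_n + (h/6)·(k1 + 2k2 + 2k3 + k4).
t=0.000000, y=-1.690000:
  k1 = f(0.000000, -1.690000) = -3.971500
  k2 = f(0.195000, -2.464443) = -5.791440
  k3 = f(0.195000, -2.819331) = -6.625427
  k4 = f(0.390000, -4.273917) = -10.043704
  y ← -1.690000 + (0.39/6)·(k1 + 2k2 + 2k3 + k4) = -4.215181
t=0.390000, y=-4.215181:
  k1 = f(0.390000, -4.215181) = -9.905675
  k2 = f(0.585000, -6.146788) = -14.444951
  k3 = f(0.585000, -7.031946) = -16.525074
  k4 = f(0.780000, -10.659960) = -25.050906
  y ← -4.215181 + (0.39/6)·(k1 + 2k2 + 2k3 + k4) = -10.513462
y(0.78) ≈ -10.5135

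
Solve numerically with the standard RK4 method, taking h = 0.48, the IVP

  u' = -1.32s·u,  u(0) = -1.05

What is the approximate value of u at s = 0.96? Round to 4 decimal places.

-0.5715

RK4: k1 = f(s_n, u_n); k2 = f(s_n + h/2, u_n + (h/2)·k1); k3 = f(s_n + h/2, u_n + (h/2)·k2); k4 = f(s_n + h, u_n + h·k3); u_{n+1} = u_n + (h/6)·(k1 + 2k2 + 2k3 + k4).
s=0.000000, u=-1.050000:
  k1 = f(0.000000, -1.050000) = 0.000000
  k2 = f(0.240000, -1.050000) = 0.332640
  k3 = f(0.240000, -0.970166) = 0.307349
  k4 = f(0.480000, -0.902473) = 0.571807
  u ← -1.050000 + (0.48/6)·(k1 + 2k2 + 2k3 + k4) = -0.901857
s=0.480000, u=-0.901857:
  k1 = f(0.480000, -0.901857) = 0.571417
  k2 = f(0.720000, -0.764717) = 0.726787
  k3 = f(0.720000, -0.727428) = 0.691348
  k4 = f(0.960000, -0.570010) = 0.722317
  u ← -0.901857 + (0.48/6)·(k1 + 2k2 + 2k3 + k4) = -0.571457
u(0.96) ≈ -0.5715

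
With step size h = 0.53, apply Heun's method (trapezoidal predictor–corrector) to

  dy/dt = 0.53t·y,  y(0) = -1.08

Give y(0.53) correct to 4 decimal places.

-1.1604

Heun: k1 = f(t_n, y_n); k2 = f(t_n + h, y_n + h·k1); y_{n+1} = y_n + (h/2)·(k1 + k2).
t=0.000000, y=-1.080000:
  k1 = f(0.000000, -1.080000) = 0.000000
  k2 = f(0.530000, -1.080000) = -0.303372
  y ← -1.080000 + (0.53/2)·(0.000000 + (-0.303372)) = -1.160394
y(0.53) ≈ -1.1604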